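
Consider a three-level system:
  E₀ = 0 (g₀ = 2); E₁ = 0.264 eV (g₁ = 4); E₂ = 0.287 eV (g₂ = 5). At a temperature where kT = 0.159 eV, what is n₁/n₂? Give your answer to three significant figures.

n₁/n₂ = (g₁/g₂) exp[−(E₁−E₂)/kT] = (4/5) × exp(−(-0.023 eV)/(0.159 eV)) = (4/5) × exp(0.14465) = 0.925.

0.925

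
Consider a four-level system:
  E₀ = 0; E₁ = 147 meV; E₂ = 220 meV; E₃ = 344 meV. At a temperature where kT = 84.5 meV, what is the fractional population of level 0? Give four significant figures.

Eᵢ/kT = 0, 1.73964, 2.60355, 4.07101.
Z = Σ e^(−Eᵢ/kT) = e^(−0) + e^(−1.73964) + e^(−2.60355) + e^(−4.07101) = 1.00000 + 0.175584 + 0.0740104 + 0.0170601 = 1.26665.
P₀ = e^(−E₀/kT) / Z = 1.00000/1.26665 = 0.7895.

0.7895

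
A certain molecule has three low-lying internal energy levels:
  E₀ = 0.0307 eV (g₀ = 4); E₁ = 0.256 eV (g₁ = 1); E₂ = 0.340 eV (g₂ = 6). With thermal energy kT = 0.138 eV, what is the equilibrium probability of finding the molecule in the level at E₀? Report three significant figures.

0.828

Eᵢ/kT = 0.22246, 1.8551, 2.4638.
Z = Σ gᵢe^(−Eᵢ/kT) = 4·e^(−0.22246) + 1·e^(−1.8551) + 6·e^(−2.4638) = 3.2022 + 0.15644 + 0.51067 = 3.8693.
P₀ = g₀ e^(−E₀/kT) / Z = 3.2022/3.8693 = 0.828.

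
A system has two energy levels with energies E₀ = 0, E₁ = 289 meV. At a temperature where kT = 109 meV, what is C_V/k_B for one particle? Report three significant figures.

0.433

Eᵢ/kT = 0, 2.6514.
Z = Σ e^(−Eᵢ/kT) = e^(−0) + e^(−2.6514) = 1.0000 + 0.070552 = 1.0706.
⟨E⟩ = 19.045 meV, ⟨E²⟩ = 5504.0 meV².
C_V/k_B = (⟨E²⟩ − ⟨E⟩²)/(kT)² = (5504.0 − 362.71)/11881 = 0.433.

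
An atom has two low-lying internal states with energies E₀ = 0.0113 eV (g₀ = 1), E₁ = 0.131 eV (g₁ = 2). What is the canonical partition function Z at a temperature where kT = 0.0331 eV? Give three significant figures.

Eᵢ/kT = 0.34139, 3.9577.
Z = Σ gᵢe^(−Eᵢ/kT) = 1·e^(−0.34139) + 2·e^(−3.9577) = 0.71078 + 0.038214 = 0.74899.

Z = 0.749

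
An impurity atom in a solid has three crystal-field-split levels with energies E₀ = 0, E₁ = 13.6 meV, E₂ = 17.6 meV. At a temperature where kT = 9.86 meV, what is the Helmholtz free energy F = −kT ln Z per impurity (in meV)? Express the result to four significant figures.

Eᵢ/kT = 0, 1.37931, 1.78499.
Z = Σ e^(−Eᵢ/kT) = e^(−0) + e^(−1.37931) + e^(−1.78499) = 1.00000 + 0.251752 + 0.167799 = 1.41955.
F = −kT ln Z = −9.86 × ln(1.41955) = −9.86 × 0.350340 = -3.454 meV.

-3.454 meV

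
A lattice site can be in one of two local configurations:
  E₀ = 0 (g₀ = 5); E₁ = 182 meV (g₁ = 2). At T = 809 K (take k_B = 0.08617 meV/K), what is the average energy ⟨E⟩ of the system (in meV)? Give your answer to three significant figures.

k_BT = 0.08617 × 809 K = 69.712 meV.
Eᵢ/kT = 0, 2.6107.
Z = Σ gᵢe^(−Eᵢ/kT) = 5·e^(−0) + 2·e^(−2.6107) = 5.0000 + 0.14697 = 5.1470.
⟨E⟩ = Σ Eᵢ gᵢe^(−Eᵢ/kT) / Z = (0·5.0000 + 182·0.14697) / 5.1470 = 5.20 meV.

5.20 meV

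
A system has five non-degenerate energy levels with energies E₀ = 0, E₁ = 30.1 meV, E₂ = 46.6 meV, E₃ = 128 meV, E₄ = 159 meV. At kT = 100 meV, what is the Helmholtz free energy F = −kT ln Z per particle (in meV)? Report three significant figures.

Eᵢ/kT = 0, 0.30100, 0.46600, 1.2800, 1.5900.
Z = Σ e^(−Eᵢ/kT) = e^(−0) + e^(−0.30100) + e^(−0.46600) + e^(−1.2800) + e^(−1.5900) = 1.0000 + 0.74008 + 0.62751 + 0.27804 + 0.20393 = 2.8496.
F = −kT ln Z = −100 × ln(2.8496) = −100 × 1.0472 = -105 meV.

-105 meV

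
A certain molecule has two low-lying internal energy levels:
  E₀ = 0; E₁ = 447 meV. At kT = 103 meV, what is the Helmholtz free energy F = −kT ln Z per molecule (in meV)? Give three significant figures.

-1.33 meV

Eᵢ/kT = 0, 4.3398.
Z = Σ e^(−Eᵢ/kT) = e^(−0) + e^(−4.3398) = 1.0000 + 0.013039 = 1.0130.
F = −kT ln Z = −103 × ln(1.0130) = −103 × 0.012916 = -1.33 meV.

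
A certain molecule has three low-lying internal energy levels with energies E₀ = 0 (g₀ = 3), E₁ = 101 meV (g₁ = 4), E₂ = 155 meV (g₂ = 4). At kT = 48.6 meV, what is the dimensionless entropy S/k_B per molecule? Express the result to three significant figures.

Eᵢ/kT = 0, 2.0782, 3.1893.
Z = Σ gᵢe^(−Eᵢ/kT) = 3·e^(−0) + 4·e^(−2.0782) + 4·e^(−3.1893) = 3.0000 + 0.50062 + 0.16480 = 3.6654.
⟨E⟩ = Σ EᵢPᵢ = 20.764 meV.
S/k_B = ln Z + ⟨E⟩/kT = ln(3.6654) + 20.764/48.6 = 1.2989 + 0.42724 = 1.73.

1.73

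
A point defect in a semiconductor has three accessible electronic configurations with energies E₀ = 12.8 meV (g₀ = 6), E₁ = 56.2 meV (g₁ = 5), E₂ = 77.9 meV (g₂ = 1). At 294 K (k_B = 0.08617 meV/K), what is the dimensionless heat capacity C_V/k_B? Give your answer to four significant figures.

0.3893

k_BT = 0.08617 × 294 K = 25.3340 meV.
Eᵢ/kT = 0.505250, 2.21836, 3.07492.
Z = Σ gᵢe^(−Eᵢ/kT) = 6·e^(−0.505250) + 5·e^(−2.21836) + 1·e^(−3.07492) = 3.62013 + 0.543937 + 0.0461933 = 4.21026.
⟨E⟩ = 19.1212 meV, ⟨E²⟩ = 615.505 meV².
C_V/k_B = (⟨E²⟩ − ⟨E⟩²)/(kT)² = (615.505 − 365.620)/641.812 = 0.3893.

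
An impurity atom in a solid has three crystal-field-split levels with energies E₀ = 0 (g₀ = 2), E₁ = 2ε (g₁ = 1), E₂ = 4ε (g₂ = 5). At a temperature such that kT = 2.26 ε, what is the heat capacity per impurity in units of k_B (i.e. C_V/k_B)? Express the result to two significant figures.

Eᵢ/kT = 0, 0.8850, 1.770.
Z = Σ gᵢe^(−Eᵢ/kT) = 2·e^(−0) + 1·e^(−0.8850) + 5·e^(−1.770) = 2.000 + 0.4127 + 0.8517 = 3.264.
⟨E⟩ = 1.297 ε, ⟨E²⟩ = 4.681 ε².
C_V/k_B = (⟨E²⟩ − ⟨E⟩²)/(kT)² = (4.681 − 1.682)/5.108 = 0.59.

0.59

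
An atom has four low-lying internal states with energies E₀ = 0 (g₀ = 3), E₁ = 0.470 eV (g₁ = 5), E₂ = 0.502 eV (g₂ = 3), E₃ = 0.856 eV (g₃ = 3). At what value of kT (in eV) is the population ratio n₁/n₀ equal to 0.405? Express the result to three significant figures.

n₁/n₀ = (g₁/g₀) exp[−(E₁−E₀)/kT] = 0.405.
⇒ (E₁−E₀)/kT = ln((5/3)/0.405) = ln(4.1152) = 1.4147.
kT = 0.470 eV / 1.4147 = 0.332 eV.

0.332 eV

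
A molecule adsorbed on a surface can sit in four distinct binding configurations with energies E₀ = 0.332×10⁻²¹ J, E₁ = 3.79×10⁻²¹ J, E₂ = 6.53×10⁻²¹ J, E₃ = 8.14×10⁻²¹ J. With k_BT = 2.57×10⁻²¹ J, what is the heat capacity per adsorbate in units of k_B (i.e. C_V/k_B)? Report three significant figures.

0.767

Eᵢ/kT = 0.12918, 1.4747, 2.5409, 3.1673.
Z = Σ e^(−Eᵢ/kT) = e^(−0.12918) + e^(−1.4747) + e^(−2.5409) + e^(−3.1673) = 0.87882 + 0.22885 + 0.078795 + 0.042117 = 1.2286.
⟨E⟩ = 1.6413, ⟨E²⟩ = 7.7606.
C_V/k_B = (⟨E²⟩ − ⟨E⟩²)/(kT)² = (7.7606 − 2.6939)/6.6049 = 0.767.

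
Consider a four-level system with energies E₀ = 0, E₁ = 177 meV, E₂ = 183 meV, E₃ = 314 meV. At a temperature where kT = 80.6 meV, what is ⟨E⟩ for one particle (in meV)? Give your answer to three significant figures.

36.4 meV

Eᵢ/kT = 0, 2.1960, 2.2705, 3.8958.
Z = Σ e^(−Eᵢ/kT) = e^(−0) + e^(−2.1960) + e^(−2.2705) + e^(−3.8958) = 1.0000 + 0.11125 + 0.10326 + 0.020327 = 1.2348.
⟨E⟩ = Σ Eᵢ e^(−Eᵢ/kT) / Z = (0·1.0000 + 177·0.11125 + 183·0.10326 + 314·0.020327) / 1.2348 = 36.4 meV.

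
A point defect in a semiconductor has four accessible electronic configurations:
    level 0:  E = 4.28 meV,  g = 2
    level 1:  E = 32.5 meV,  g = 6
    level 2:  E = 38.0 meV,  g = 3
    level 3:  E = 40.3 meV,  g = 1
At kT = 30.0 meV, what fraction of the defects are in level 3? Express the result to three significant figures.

Eᵢ/kT = 0.14267, 1.0833, 1.2667, 1.3433.
Z = Σ gᵢe^(−Eᵢ/kT) = 2·e^(−0.14267) + 6·e^(−1.0833) + 3·e^(−1.2667) + 1·e^(−1.3433) = 1.7341 + 2.0309 + 0.84528 + 0.26098 = 4.8713.
P₃ = g₃ e^(−E₃/kT) / Z = 0.26098/4.8713 = 0.0536.

0.0536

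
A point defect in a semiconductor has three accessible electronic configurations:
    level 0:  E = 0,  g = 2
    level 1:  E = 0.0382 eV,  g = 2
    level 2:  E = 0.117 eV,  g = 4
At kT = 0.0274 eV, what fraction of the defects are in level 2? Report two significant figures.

Eᵢ/kT = 0, 1.394, 4.270.
Z = Σ gᵢe^(−Eᵢ/kT) = 2·e^(−0) + 2·e^(−1.394) + 4·e^(−4.270) = 2.000 + 0.4962 + 0.05593 = 2.552.
P₂ = g₂ e^(−E₂/kT) / Z = 0.05593/2.552 = 0.022.

0.022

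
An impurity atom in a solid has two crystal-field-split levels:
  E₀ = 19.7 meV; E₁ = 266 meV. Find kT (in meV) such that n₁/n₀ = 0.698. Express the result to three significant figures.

685 meV

n₁/n₀ = exp[−(E₁−E₀)/kT] = 0.698.
⇒ (E₁−E₀)/kT = ln(1/0.698) = ln(1.4327) = 0.35956.
kT = 246.3 meV / 0.35956 = 685 meV.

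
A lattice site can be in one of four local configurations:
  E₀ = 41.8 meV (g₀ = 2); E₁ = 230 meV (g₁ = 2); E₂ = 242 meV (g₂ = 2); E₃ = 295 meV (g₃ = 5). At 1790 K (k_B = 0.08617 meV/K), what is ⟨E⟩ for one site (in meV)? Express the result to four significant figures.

155.2 meV

k_BT = 0.08617 × 1790 K = 154.244 meV.
Eᵢ/kT = 0.270999, 1.49114, 1.56894, 1.91255.
Z = Σ gᵢe^(−Eᵢ/kT) = 2·e^(−0.270999) + 2·e^(−1.49114) + 2·e^(−1.56894) + 5·e^(−1.91255) = 1.52523 + 0.450232 + 0.416532 + 0.738516 = 3.13051.
⟨E⟩ = Σ Eᵢ gᵢe^(−Eᵢ/kT) / Z = (41.8·1.52523 + 230·0.450232 + 242·0.416532 + 295·0.738516) / 3.13051 = 155.2 meV.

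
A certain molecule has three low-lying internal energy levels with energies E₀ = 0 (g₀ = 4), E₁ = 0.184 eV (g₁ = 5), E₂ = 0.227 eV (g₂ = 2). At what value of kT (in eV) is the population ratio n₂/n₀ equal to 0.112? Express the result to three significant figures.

0.152 eV

n₂/n₀ = (g₂/g₀) exp[−(E₂−E₀)/kT] = 0.112.
⇒ (E₂−E₀)/kT = ln((2/4)/0.112) = ln(4.4643) = 1.4961.
kT = 0.227 eV / 1.4961 = 0.152 eV.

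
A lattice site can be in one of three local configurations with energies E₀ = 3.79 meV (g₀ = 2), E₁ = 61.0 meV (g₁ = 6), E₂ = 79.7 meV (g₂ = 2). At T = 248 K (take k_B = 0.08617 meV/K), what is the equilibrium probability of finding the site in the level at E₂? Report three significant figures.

k_BT = 0.08617 × 248 K = 21.370 meV.
Eᵢ/kT = 0.17735, 2.8545, 3.7295.
Z = Σ gᵢe^(−Eᵢ/kT) = 2·e^(−0.17735) + 6·e^(−2.8545) + 2·e^(−3.7295) = 1.6750 + 0.34551 + 0.048010 = 2.0685.
P₂ = g₂ e^(−E₂/kT) / Z = 0.048010/2.0685 = 0.0232.

0.0232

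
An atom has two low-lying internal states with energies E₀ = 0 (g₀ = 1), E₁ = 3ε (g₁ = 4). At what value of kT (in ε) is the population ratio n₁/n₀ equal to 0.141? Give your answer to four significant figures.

0.8968 ε

n₁/n₀ = (g₁/g₀) exp[−(E₁−E₀)/kT] = 0.141.
⇒ (E₁−E₀)/kT = ln((4/1)/0.141) = ln(28.3688) = 3.34529.
kT = 3ε / 3.34529 = 0.8968 ε.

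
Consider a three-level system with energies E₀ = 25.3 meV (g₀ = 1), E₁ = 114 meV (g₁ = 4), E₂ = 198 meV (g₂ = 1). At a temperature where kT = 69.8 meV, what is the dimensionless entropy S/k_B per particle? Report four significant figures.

Eᵢ/kT = 0.362464, 1.63324, 2.83668.
Z = Σ gᵢe^(−Eᵢ/kT) = 1·e^(−0.362464) + 4·e^(−1.63324) + 1·e^(−2.83668) = 0.695959 + 0.781183 + 0.0586200 = 1.53576.
⟨E⟩ = Σ EᵢPᵢ = 77.0103 meV.
S/k_B = ln Z + ⟨E⟩/kT = ln(1.53576) + 77.0103/69.8 = 0.429025 + 1.10330 = 1.532.

1.532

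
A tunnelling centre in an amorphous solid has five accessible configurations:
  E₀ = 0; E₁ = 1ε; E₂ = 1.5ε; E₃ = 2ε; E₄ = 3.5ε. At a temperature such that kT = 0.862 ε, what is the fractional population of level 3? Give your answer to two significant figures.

Eᵢ/kT = 0, 1.160, 1.740, 2.320, 4.060.
Z = Σ e^(−Eᵢ/kT) = e^(−0) + e^(−1.160) + e^(−1.740) + e^(−2.320) + e^(−4.060) = 1.000 + 0.3135 + 0.1755 + 0.09827 + 0.01725 = 1.605.
P₃ = e^(−E₃/kT) / Z = 0.09827/1.605 = 0.061.

0.061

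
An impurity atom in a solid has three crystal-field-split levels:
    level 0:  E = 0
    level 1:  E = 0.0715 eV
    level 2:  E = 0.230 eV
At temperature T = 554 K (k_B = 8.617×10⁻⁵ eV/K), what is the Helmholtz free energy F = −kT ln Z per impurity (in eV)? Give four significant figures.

k_BT = 8.617×10⁻⁵ × 554 K = 0.0477382 eV.
Eᵢ/kT = 0, 1.49775, 4.81794.
Z = Σ e^(−Eᵢ/kT) = e^(−0) + e^(−1.49775) + e^(−4.81794) = 1.00000 + 0.223633 + 0.00808342 = 1.23172.
F = −kT ln Z = −0.0477382 × ln(1.23172) = −0.0477382 × 0.208412 = -0.009949 eV.

-0.009949 eV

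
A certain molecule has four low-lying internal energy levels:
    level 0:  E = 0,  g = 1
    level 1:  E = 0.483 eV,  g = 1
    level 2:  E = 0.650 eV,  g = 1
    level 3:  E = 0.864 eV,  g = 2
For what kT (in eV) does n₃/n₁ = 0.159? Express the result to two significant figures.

n₃/n₁ = (g₃/g₁) exp[−(E₃−E₁)/kT] = 0.159.
⇒ (E₃−E₁)/kT = ln((2/1)/0.159) = ln(12.58) = 2.532.
kT = 0.381 eV / 2.532 = 0.15 eV.

0.15 eV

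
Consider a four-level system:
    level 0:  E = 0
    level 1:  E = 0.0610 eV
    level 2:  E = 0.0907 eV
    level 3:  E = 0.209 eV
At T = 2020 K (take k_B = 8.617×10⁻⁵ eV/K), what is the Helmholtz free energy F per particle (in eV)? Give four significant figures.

k_BT = 8.617×10⁻⁵ × 2020 K = 0.174063 eV.
Eᵢ/kT = 0, 0.350448, 0.521076, 1.20071.
Z = Σ e^(−Eᵢ/kT) = e^(−0) + e^(−0.350448) + e^(−0.521076) + e^(−1.20071) = 1.00000 + 0.704372 + 0.593881 + 0.300980 = 2.59923.
F = −kT ln Z = −0.174063 × ln(2.59923) = −0.174063 × 0.955215 = -0.1663 eV.

-0.1663 eV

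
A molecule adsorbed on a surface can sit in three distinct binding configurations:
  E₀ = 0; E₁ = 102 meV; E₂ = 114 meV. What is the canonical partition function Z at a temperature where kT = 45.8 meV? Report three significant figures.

Z = 1.19

Eᵢ/kT = 0, 2.2271, 2.4891.
Z = Σ e^(−Eᵢ/kT) = e^(−0) + e^(−2.2271) + e^(−2.4891) = 1.0000 + 0.10784 + 0.082985 = 1.1908.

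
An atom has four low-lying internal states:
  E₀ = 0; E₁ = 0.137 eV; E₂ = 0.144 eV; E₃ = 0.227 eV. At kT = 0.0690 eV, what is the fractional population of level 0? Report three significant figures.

Eᵢ/kT = 0, 1.9855, 2.0870, 3.2899.
Z = Σ e^(−Eᵢ/kT) = e^(−0) + e^(−1.9855) + e^(−2.0870) + e^(−3.2899) = 1.0000 + 0.13731 + 0.12406 + 0.037258 = 1.2986.
P₀ = e^(−E₀/kT) / Z = 1.0000/1.2986 = 0.770.

0.770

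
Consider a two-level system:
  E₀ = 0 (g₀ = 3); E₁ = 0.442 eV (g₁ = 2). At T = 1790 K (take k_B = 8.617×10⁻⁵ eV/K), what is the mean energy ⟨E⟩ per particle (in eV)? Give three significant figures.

k_BT = 8.617×10⁻⁵ × 1790 K = 0.15424 eV.
Eᵢ/kT = 0, 2.8657.
Z = Σ gᵢe^(−Eᵢ/kT) = 3·e^(−0) + 2·e^(−2.8657) = 3.0000 + 0.11389 = 3.1139.
⟨E⟩ = Σ Eᵢ gᵢe^(−Eᵢ/kT) / Z = (0·3.0000 + 0.442·0.11389) / 3.1139 = 0.0162 eV.

0.0162 eV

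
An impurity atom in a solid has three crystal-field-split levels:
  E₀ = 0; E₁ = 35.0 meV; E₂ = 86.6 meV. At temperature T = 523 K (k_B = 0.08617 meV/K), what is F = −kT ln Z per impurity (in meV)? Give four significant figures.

-21.36 meV

k_BT = 0.08617 × 523 K = 45.0669 meV.
Eᵢ/kT = 0, 0.776623, 1.92159.
Z = Σ e^(−Eᵢ/kT) = e^(−0) + e^(−0.776623) + e^(−1.92159) = 1.00000 + 0.459957 + 0.146374 = 1.60633.
F = −kT ln Z = −45.0669 × ln(1.60633) = −45.0669 × 0.473952 = -21.36 meV.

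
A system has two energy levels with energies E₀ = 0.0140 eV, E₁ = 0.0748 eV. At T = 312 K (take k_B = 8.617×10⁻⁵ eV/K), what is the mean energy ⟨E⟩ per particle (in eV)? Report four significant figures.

0.01974 eV

k_BT = 8.617×10⁻⁵ × 312 K = 0.0268850 eV.
Eᵢ/kT = 0.520736, 2.78222.
Z = Σ e^(−Eᵢ/kT) = e^(−0.520736) + e^(−2.78222) = 0.594083 + 0.0619009 = 0.655984.
⟨E⟩ = Σ Eᵢ e^(−Eᵢ/kT) / Z = (0.0140·0.594083 + 0.0748·0.0619009) / 0.655984 = 0.01974 eV.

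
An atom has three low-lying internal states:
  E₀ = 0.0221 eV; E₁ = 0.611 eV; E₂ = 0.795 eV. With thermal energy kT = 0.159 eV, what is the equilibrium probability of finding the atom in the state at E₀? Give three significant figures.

Eᵢ/kT = 0.13899, 3.8428, 5.0000.
Z = Σ e^(−Eᵢ/kT) = e^(−0.13899) + e^(−3.8428) + e^(−5.0000) = 0.87024 + 0.021434 + 0.0067379 = 0.89841.
P₀ = e^(−E₀/kT) / Z = 0.87024/0.89841 = 0.969.

0.969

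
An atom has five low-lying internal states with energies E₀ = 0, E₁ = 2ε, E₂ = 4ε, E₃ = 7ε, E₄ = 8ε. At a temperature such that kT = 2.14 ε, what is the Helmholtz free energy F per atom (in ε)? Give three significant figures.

-1.02 ε

Eᵢ/kT = 0, 0.93458, 1.8692, 3.2710, 3.7383.
Z = Σ e^(−Eᵢ/kT) = e^(−0) + e^(−0.93458) + e^(−1.8692) + e^(−3.2710) + e^(−3.7383) = 1.0000 + 0.39275 + 0.15425 + 0.037968 + 0.023795 = 1.6088.
F = −kT ln Z = −2.14 × ln(1.6088) = −2.14 × 0.47549 = -1.02 ε.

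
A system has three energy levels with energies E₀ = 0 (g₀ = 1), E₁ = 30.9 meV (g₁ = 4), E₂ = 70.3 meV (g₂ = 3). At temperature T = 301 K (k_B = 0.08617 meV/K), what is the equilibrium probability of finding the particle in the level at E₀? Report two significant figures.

k_BT = 0.08617 × 301 K = 25.94 meV.
Eᵢ/kT = 0, 1.191, 2.710.
Z = Σ gᵢe^(−Eᵢ/kT) = 1·e^(−0) + 4·e^(−1.191) + 3·e^(−2.710) = 1.000 + 1.216 + 0.1996 = 2.416.
P₀ = g₀ e^(−E₀/kT) / Z = 1.000/2.416 = 0.41.

0.41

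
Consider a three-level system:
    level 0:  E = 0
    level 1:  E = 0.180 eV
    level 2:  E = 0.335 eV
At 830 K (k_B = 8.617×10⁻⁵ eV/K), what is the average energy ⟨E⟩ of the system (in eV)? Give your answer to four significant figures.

0.01617 eV

k_BT = 8.617×10⁻⁵ × 830 K = 0.0715211 eV.
Eᵢ/kT = 0, 2.51674, 4.68393.
Z = Σ e^(−Eᵢ/kT) = e^(−0) + e^(−2.51674) + e^(−4.68393) = 1.00000 + 0.0807223 + 0.00924262 = 1.08996.
⟨E⟩ = Σ Eᵢ e^(−Eᵢ/kT) / Z = (0·1.00000 + 0.180·0.0807223 + 0.335·0.00924262) / 1.08996 = 0.01617 eV.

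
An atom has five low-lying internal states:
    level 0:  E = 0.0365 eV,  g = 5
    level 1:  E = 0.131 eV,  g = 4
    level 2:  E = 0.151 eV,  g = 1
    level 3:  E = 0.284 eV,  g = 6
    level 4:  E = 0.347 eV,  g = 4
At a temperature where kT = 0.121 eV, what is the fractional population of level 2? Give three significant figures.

0.0468

Eᵢ/kT = 0.30165, 1.0826, 1.2479, 2.3471, 2.8678.
Z = Σ gᵢe^(−Eᵢ/kT) = 5·e^(−0.30165) + 4·e^(−1.0826) + 1·e^(−1.2479) + 6·e^(−2.3471) + 4·e^(−2.8678) = 3.6980 + 1.3549 + 0.28711 + 0.57388 + 0.22730 = 6.1412.
P₂ = g₂ e^(−E₂/kT) / Z = 0.28711/6.1412 = 0.0468.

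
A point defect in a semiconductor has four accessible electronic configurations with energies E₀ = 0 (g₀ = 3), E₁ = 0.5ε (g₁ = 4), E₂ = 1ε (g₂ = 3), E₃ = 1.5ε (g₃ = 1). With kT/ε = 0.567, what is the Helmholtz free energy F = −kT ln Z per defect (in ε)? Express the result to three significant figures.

Eᵢ/kT = 0, 0.88183, 1.7637, 2.6455.
Z = Σ gᵢe^(−Eᵢ/kT) = 3·e^(−0) + 4·e^(−0.88183) + 3·e^(−1.7637) + 1·e^(−2.6455) = 3.0000 + 1.6561 + 0.51423 + 0.070970 = 5.2413.
F = −kT ln Z = −0.567 × ln(5.2413) = −0.567 × 1.6566 = -0.939 ε.

-0.939 ε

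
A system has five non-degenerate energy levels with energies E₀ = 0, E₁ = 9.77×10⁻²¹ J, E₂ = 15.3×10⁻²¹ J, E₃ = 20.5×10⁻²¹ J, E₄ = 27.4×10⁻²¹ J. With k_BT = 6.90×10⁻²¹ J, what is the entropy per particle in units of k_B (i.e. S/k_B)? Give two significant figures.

0.92

Eᵢ/kT = 0, 1.416, 2.217, 2.971, 3.971.
Z = Σ e^(−Eᵢ/kT) = e^(−0) + e^(−1.416) + e^(−2.217) + e^(−2.971) + e^(−3.971) = 1.000 + 0.2427 + 0.1089 + 0.05125 + 0.01885 = 1.422.
⟨E⟩ = Σ EᵢPᵢ = 3.941 ×10⁻²¹ J.
S/k_B = ln Z + ⟨E⟩/kT = ln(1.422) + 3.941/6.90 = 0.3521 + 0.5712 = 0.92.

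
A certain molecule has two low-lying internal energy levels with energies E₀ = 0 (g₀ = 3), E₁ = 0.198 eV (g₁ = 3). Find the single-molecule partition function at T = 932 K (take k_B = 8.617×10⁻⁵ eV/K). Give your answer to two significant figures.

k_BT = 8.617×10⁻⁵ × 932 K = 0.08031 eV.
Eᵢ/kT = 0, 2.465.
Z = Σ gᵢe^(−Eᵢ/kT) = 3·e^(−0) + 3·e^(−2.465) = 3.000 + 0.2550 = 3.255.

Z = 3.3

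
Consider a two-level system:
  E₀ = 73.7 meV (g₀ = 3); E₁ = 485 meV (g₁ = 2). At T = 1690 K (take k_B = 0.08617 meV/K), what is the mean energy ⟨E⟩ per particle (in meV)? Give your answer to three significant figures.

k_BT = 0.08617 × 1690 K = 145.63 meV.
Eᵢ/kT = 0.50608, 3.3304.
Z = Σ gᵢe^(−Eᵢ/kT) = 3·e^(−0.50608) + 2·e^(−3.3304) = 1.8086 + 0.071558 = 1.8802.
⟨E⟩ = Σ Eᵢ gᵢe^(−Eᵢ/kT) / Z = (73.7·1.8086 + 485·0.071558) / 1.8802 = 89.4 meV.

89.4 meV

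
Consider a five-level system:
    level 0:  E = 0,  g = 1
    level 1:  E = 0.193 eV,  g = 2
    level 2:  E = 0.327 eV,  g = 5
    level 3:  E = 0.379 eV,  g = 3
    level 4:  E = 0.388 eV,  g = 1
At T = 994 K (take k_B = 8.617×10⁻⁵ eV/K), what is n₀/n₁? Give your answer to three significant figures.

4.76

k_BT = 8.617×10⁻⁵ × 994 K = 0.085653 eV.
n₀/n₁ = (g₀/g₁) exp[−(E₀−E₁)/kT] = (1/2) × exp(−(-0.193 eV)/(0.085653 eV)) = (1/2) × exp(2.2533) = 4.76.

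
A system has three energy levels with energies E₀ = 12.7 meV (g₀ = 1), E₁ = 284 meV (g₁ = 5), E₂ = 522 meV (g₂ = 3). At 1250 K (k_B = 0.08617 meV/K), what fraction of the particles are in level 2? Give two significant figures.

0.019

k_BT = 0.08617 × 1250 K = 107.7 meV.
Eᵢ/kT = 0.1179, 2.637, 4.847.
Z = Σ gᵢe^(−Eᵢ/kT) = 1·e^(−0.1179) + 5·e^(−2.637) + 3·e^(−4.847) = 0.8888 + 0.3579 + 0.02356 = 1.270.
P₂ = g₂ e^(−E₂/kT) / Z = 0.02356/1.270 = 0.019.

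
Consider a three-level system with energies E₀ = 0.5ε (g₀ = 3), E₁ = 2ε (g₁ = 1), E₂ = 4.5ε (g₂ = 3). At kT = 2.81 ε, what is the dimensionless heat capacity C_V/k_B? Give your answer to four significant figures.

Eᵢ/kT = 0.177936, 0.711744, 1.60142.
Z = Σ gᵢe^(−Eᵢ/kT) = 3·e^(−0.177936) + 1·e^(−0.711744) + 3·e^(−1.60142) = 2.51099 + 0.490788 + 0.604830 = 3.60661.
⟨E⟩ = 1.37492 ε, ⟨E²⟩ = 4.11431 ε².
C_V/k_B = (⟨E²⟩ − ⟨E⟩²)/(kT)² = (4.11431 − 1.89041)/7.89610 = 0.2816.

0.2816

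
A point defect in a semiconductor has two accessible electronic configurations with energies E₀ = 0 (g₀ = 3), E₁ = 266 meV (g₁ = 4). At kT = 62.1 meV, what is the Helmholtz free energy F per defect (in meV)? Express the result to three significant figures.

Eᵢ/kT = 0, 4.2834.
Z = Σ gᵢe^(−Eᵢ/kT) = 3·e^(−0) + 4·e^(−4.2834) = 3.0000 + 0.055183 = 3.0552.
F = −kT ln Z = −62.1 × ln(3.0552) = −62.1 × 1.1168 = -69.4 meV.

-69.4 meV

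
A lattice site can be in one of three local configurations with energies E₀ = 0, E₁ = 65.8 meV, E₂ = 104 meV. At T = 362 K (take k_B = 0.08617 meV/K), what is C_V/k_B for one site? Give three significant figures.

k_BT = 0.08617 × 362 K = 31.194 meV.
Eᵢ/kT = 0, 2.1094, 3.3340.
Z = Σ e^(−Eᵢ/kT) = e^(−0) + e^(−2.1094) + e^(−3.3340) = 1.0000 + 0.12131 + 0.035650 = 1.1570.
⟨E⟩ = 10.104 meV, ⟨E²⟩ = 787.22 meV².
C_V/k_B = (⟨E²⟩ − ⟨E⟩²)/(kT)² = (787.22 − 102.09)/973.07 = 0.704.

0.704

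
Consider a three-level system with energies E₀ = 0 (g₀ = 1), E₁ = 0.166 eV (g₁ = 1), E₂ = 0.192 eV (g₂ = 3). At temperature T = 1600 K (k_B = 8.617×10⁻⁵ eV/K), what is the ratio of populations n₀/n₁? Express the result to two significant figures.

3.3

k_BT = 8.617×10⁻⁵ × 1600 K = 0.1379 eV.
n₀/n₁ = (g₀/g₁) exp[−(E₀−E₁)/kT] = (1/1) × exp(−(-0.166 eV)/(0.1379 eV)) = (1/1) × exp(1.204) = 3.3.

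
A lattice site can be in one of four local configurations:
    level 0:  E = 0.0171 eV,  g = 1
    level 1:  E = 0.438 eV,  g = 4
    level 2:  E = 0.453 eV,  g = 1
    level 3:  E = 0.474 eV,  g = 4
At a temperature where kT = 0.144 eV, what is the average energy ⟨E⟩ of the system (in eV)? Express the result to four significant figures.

Eᵢ/kT = 0.118750, 3.04167, 3.14583, 3.29167.
Z = Σ gᵢe^(−Eᵢ/kT) = 1·e^(−0.118750) + 4·e^(−3.04167) + 1·e^(−3.14583) + 4·e^(−3.29167) = 0.888030 + 0.191020 + 0.0430312 + 0.148767 = 1.27085.
⟨E⟩ = Σ Eᵢ gᵢe^(−Eᵢ/kT) / Z = (0.0171·0.888030 + 0.438·0.191020 + 0.453·0.0430312 + 0.474·0.148767) / 1.27085 = 0.1486 eV.

0.1486 eV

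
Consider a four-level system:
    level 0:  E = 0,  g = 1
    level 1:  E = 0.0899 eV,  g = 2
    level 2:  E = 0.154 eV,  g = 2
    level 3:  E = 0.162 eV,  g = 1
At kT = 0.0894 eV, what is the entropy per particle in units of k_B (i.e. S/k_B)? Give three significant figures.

1.54

Eᵢ/kT = 0, 1.0056, 1.7226, 1.8121.
Z = Σ gᵢe^(−Eᵢ/kT) = 1·e^(−0) + 2·e^(−1.0056) + 2·e^(−1.7226) + 1·e^(−1.8121) = 1.0000 + 0.73165 + 0.35720 + 0.16331 = 2.2522.
⟨E⟩ = Σ EᵢPᵢ = 0.065376 eV.
S/k_B = ln Z + ⟨E⟩/kT = ln(2.2522) + 0.065376/0.0894 = 0.81191 + 0.73128 = 1.54.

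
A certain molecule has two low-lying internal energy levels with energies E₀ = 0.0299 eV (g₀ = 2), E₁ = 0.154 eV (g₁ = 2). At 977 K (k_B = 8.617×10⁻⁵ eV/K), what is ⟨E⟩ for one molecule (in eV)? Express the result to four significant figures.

0.05302 eV

k_BT = 8.617×10⁻⁵ × 977 K = 0.0841881 eV.
Eᵢ/kT = 0.355157, 1.82924.
Z = Σ gᵢe^(−Eᵢ/kT) = 2·e^(−0.355157) + 2·e^(−1.82924) = 1.40213 + 0.321071 = 1.72320.
⟨E⟩ = Σ Eᵢ gᵢe^(−Eᵢ/kT) / Z = (0.0299·1.40213 + 0.154·0.321071) / 1.72320 = 0.05302 eV.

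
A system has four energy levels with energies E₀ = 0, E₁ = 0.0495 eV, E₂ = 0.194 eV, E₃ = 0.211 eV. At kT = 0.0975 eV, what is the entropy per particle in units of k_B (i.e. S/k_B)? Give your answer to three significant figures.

1.06

Eᵢ/kT = 0, 0.50769, 1.9897, 2.1641.
Z = Σ e^(−Eᵢ/kT) = e^(−0) + e^(−0.50769) + e^(−1.9897) + e^(−2.1641) = 1.0000 + 0.60188 + 0.13674 + 0.11485 = 1.8535.
⟨E⟩ = Σ EᵢPᵢ = 0.043460 eV.
S/k_B = ln Z + ⟨E⟩/kT = ln(1.8535) + 0.043460/0.0975 = 0.61708 + 0.44574 = 1.06.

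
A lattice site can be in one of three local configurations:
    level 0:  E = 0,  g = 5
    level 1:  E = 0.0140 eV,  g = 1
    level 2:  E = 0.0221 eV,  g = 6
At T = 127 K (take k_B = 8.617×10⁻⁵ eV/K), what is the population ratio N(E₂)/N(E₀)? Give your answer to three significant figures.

0.159

k_BT = 8.617×10⁻⁵ × 127 K = 0.010944 eV.
n₂/n₀ = (g₂/g₀) exp[−(E₂−E₀)/kT] = (6/5) × exp(−(0.0221 eV)/(0.010944 eV)) = (6/5) × exp(-2.0194) = 0.159.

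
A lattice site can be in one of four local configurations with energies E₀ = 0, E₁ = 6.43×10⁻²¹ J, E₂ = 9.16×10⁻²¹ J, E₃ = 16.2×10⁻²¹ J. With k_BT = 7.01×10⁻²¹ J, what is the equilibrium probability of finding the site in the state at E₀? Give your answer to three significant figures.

Eᵢ/kT = 0, 0.91726, 1.3067, 2.3110.
Z = Σ e^(−Eᵢ/kT) = e^(−0) + e^(−0.91726) + e^(−1.3067) + e^(−2.3110) = 1.0000 + 0.39961 + 0.27071 + 0.099162 = 1.7695.
P₀ = e^(−E₀/kT) / Z = 1.0000/1.7695 = 0.565.

0.565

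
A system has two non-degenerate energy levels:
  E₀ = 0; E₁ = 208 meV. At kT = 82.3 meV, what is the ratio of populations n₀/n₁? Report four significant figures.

n₀/n₁ = exp[−(E₀−E₁)/kT] = exp(−(-208 meV)/(82.3 meV)) = exp(2.52734) = 12.52.

12.52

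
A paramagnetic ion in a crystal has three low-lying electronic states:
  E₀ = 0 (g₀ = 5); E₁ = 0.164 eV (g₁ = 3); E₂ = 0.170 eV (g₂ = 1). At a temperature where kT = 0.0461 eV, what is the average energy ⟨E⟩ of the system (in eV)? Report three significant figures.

0.00358 eV

Eᵢ/kT = 0, 3.5575, 3.6876.
Z = Σ gᵢe^(−Eᵢ/kT) = 5·e^(−0) + 3·e^(−3.5575) + 1·e^(−3.6876) = 5.0000 + 0.085530 + 0.025032 = 5.1106.
⟨E⟩ = Σ Eᵢ gᵢe^(−Eᵢ/kT) / Z = (0·5.0000 + 0.164·0.085530 + 0.170·0.025032) / 5.1106 = 0.00358 eV.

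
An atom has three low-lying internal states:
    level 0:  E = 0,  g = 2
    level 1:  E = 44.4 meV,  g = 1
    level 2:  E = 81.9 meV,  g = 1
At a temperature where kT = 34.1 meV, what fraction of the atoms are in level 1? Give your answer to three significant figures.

0.115

Eᵢ/kT = 0, 1.3021, 2.4018.
Z = Σ gᵢe^(−Eᵢ/kT) = 2·e^(−0) + 1·e^(−1.3021) + 1·e^(−2.4018) = 2.0000 + 0.27196 + 0.090555 = 2.3625.
P₁ = g₁ e^(−E₁/kT) / Z = 0.27196/2.3625 = 0.115.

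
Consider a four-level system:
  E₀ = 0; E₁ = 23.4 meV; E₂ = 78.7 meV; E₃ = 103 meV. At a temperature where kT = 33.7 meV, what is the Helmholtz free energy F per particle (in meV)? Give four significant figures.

-16.74 meV

Eᵢ/kT = 0, 0.694362, 2.33531, 3.05638.
Z = Σ e^(−Eᵢ/kT) = e^(−0) + e^(−0.694362) + e^(−2.33531) + e^(−3.05638) = 1.00000 + 0.499393 + 0.0967805 + 0.0470577 = 1.64323.
F = −kT ln Z = −33.7 × ln(1.64323) = −33.7 × 0.496664 = -16.74 meV.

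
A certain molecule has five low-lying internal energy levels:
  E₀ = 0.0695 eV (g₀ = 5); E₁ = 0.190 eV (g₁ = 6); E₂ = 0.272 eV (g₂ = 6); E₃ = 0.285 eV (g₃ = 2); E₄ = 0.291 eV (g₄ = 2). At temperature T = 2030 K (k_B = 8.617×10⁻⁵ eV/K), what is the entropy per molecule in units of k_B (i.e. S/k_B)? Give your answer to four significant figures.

k_BT = 8.617×10⁻⁵ × 2030 K = 0.174925 eV.
Eᵢ/kT = 0.397313, 1.08618, 1.55495, 1.62927, 1.66357.
Z = Σ gᵢe^(−Eᵢ/kT) = 5·e^(−0.397313) + 6·e^(−1.08618) + 6·e^(−1.55495) + 2·e^(−1.62927) + 2·e^(−1.66357) = 3.36062 + 2.02502 + 1.26720 + 0.392145 + 0.378923 = 7.42391.
⟨E⟩ = Σ EᵢPᵢ = 0.159623 eV.
S/k_B = ln Z + ⟨E⟩/kT = ln(7.42391) + 0.159623/0.174925 = 2.00471 + 0.912523 = 2.917.

2.917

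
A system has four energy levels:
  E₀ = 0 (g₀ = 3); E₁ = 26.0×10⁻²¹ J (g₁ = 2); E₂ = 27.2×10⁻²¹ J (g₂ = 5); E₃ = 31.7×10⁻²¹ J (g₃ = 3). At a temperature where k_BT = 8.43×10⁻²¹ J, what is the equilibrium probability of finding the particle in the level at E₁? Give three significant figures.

Eᵢ/kT = 0, 3.0842, 3.2266, 3.7604.
Z = Σ gᵢe^(−Eᵢ/kT) = 3·e^(−0) + 2·e^(−3.0842) + 5·e^(−3.2266) + 3·e^(−3.7604) = 3.0000 + 0.091533 + 0.19846 + 0.069823 = 3.3598.
P₁ = g₁ e^(−E₁/kT) / Z = 0.091533/3.3598 = 0.0272.

0.0272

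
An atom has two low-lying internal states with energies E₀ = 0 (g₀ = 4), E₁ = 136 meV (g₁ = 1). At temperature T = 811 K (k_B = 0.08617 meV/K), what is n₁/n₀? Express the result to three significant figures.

k_BT = 0.08617 × 811 K = 69.884 meV.
n₁/n₀ = (g₁/g₀) exp[−(E₁−E₀)/kT] = (1/4) × exp(−(136 meV)/(69.884 meV)) = (1/4) × exp(-1.9461) = 0.0357.

0.0357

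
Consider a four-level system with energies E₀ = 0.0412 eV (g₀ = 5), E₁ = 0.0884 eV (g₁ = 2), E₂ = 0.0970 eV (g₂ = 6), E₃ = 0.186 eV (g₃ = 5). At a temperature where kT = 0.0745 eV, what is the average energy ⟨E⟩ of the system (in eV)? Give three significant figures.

0.0737 eV

Eᵢ/kT = 0.55302, 1.1866, 1.3020, 2.4966.
Z = Σ gᵢe^(−Eᵢ/kT) = 5·e^(−0.55302) + 2·e^(−1.1866) + 6·e^(−1.3020) + 5·e^(−2.4966) = 2.8761 + 0.61051 + 1.6319 + 0.41182 = 5.5303.
⟨E⟩ = Σ Eᵢ gᵢe^(−Eᵢ/kT) / Z = (0.0412·2.8761 + 0.0884·0.61051 + 0.0970·1.6319 + 0.186·0.41182) / 5.5303 = 0.0737 eV.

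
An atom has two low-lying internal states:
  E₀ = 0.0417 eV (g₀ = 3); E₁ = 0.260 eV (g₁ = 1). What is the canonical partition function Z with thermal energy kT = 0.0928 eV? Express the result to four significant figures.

Eᵢ/kT = 0.449353, 2.80172.
Z = Σ gᵢe^(−Eᵢ/kT) = 3·e^(−0.449353) + 1·e^(−2.80172) = 1.91412 + 0.0607056 = 1.97483.

Z = 1.975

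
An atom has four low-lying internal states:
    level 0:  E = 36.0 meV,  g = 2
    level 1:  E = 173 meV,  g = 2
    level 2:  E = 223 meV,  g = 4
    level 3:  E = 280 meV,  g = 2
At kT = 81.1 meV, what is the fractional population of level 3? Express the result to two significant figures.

Eᵢ/kT = 0.4439, 2.133, 2.750, 3.453.
Z = Σ gᵢe^(−Eᵢ/kT) = 2·e^(−0.4439) + 2·e^(−2.133) + 4·e^(−2.750) + 2·e^(−3.453) = 1.283 + 0.2370 + 0.2557 + 0.06330 = 1.839.
P₃ = g₃ e^(−E₃/kT) / Z = 0.06330/1.839 = 0.034.

0.034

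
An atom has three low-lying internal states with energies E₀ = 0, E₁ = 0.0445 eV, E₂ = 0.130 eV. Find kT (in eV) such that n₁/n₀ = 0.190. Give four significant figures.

0.02680 eV

n₁/n₀ = exp[−(E₁−E₀)/kT] = 0.190.
⇒ (E₁−E₀)/kT = ln(1/0.190) = ln(5.26316) = 1.66073.
kT = 0.0445 eV / 1.66073 = 0.02680 eV.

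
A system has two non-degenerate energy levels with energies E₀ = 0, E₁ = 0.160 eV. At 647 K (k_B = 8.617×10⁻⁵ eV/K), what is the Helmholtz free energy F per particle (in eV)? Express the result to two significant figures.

k_BT = 8.617×10⁻⁵ × 647 K = 0.05575 eV.
Eᵢ/kT = 0, 2.870.
Z = Σ e^(−Eᵢ/kT) = e^(−0) + e^(−2.870) = 1.000 + 0.05670 = 1.057.
F = −kT ln Z = −0.05575 × ln(1.057) = −0.05575 × 0.05543 = -0.0031 eV.

-0.0031 eV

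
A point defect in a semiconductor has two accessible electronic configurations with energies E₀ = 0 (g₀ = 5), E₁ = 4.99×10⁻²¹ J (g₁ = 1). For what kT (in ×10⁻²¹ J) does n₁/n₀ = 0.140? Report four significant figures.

n₁/n₀ = (g₁/g₀) exp[−(E₁−E₀)/kT] = 0.140.
⇒ (E₁−E₀)/kT = ln((1/5)/0.140) = ln(1.42857) = 0.356674.
kT = 4.99 ×10⁻²¹ J / 0.356674 = 13.99 ×10⁻²¹ J.

13.99 ×10⁻²¹ J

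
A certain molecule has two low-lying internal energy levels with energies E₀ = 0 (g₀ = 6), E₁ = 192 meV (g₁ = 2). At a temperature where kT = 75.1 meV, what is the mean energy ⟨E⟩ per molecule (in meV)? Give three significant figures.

Eᵢ/kT = 0, 2.5566.
Z = Σ gᵢe^(−Eᵢ/kT) = 6·e^(−0) + 2·e^(−2.5566) = 6.0000 + 0.15514 = 6.1551.
⟨E⟩ = Σ Eᵢ gᵢe^(−Eᵢ/kT) / Z = (0·6.0000 + 192·0.15514) / 6.1551 = 4.84 meV.

4.84 meV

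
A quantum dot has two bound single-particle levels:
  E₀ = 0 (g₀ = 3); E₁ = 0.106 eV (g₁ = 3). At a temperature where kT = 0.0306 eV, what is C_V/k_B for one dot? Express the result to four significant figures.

0.3532

Eᵢ/kT = 0, 3.46405.
Z = Σ gᵢe^(−Eᵢ/kT) = 3·e^(−0) + 3·e^(−3.46405) = 3.00000 + 0.0939082 = 3.09391.
⟨E⟩ = 0.00321738 eV, ⟨E²⟩ = 0.000341042 eV².
C_V/k_B = (⟨E²⟩ − ⟨E⟩²)/(kT)² = (0.000341042 − 0.0000103515)/0.000936360 = 0.3532.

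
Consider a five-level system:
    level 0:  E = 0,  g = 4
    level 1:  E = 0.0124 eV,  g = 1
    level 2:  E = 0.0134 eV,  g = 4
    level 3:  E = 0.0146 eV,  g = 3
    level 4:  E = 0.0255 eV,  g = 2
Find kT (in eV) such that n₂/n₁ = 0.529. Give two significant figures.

0.00049 eV

n₂/n₁ = (g₂/g₁) exp[−(E₂−E₁)/kT] = 0.529.
⇒ (E₂−E₁)/kT = ln((4/1)/0.529) = ln(7.561) = 2.023.
kT = 0.0010 eV / 2.023 = 0.00049 eV.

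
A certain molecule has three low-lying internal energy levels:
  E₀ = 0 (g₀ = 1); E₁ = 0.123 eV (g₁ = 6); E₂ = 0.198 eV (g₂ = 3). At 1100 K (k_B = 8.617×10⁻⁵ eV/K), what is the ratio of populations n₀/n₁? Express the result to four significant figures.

k_BT = 8.617×10⁻⁵ × 1100 K = 0.0947870 eV.
n₀/n₁ = (g₀/g₁) exp[−(E₀−E₁)/kT] = (1/6) × exp(−(-0.123 eV)/(0.0947870 eV)) = (1/6) × exp(1.29765) = 0.6101.

0.6101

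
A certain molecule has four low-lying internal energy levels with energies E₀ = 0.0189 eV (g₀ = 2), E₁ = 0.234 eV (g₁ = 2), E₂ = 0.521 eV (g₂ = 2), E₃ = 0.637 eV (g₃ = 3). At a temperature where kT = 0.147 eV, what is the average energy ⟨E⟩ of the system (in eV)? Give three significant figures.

Eᵢ/kT = 0.12857, 1.5918, 3.5442, 4.3333.
Z = Σ gᵢe^(−Eᵢ/kT) = 2·e^(−0.12857) + 2·e^(−1.5918) + 2·e^(−3.5442) + 3·e^(−4.3333) = 1.7587 + 0.40712 + 0.057783 + 0.039372 = 2.2630.
⟨E⟩ = Σ Eᵢ gᵢe^(−Eᵢ/kT) / Z = (0.0189·1.7587 + 0.234·0.40712 + 0.521·0.057783 + 0.637·0.039372) / 2.2630 = 0.0812 eV.

0.0812 eV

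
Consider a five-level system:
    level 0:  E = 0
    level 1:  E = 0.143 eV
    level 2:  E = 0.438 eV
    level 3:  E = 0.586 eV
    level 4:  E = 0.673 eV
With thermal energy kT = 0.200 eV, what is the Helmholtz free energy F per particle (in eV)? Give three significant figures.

Eᵢ/kT = 0, 0.71500, 2.1900, 2.9300, 3.3650.
Z = Σ e^(−Eᵢ/kT) = e^(−0) + e^(−0.71500) + e^(−2.1900) + e^(−2.9300) + e^(−3.3650) = 1.0000 + 0.48919 + 0.11192 + 0.053397 + 0.034562 = 1.6891.
F = −kT ln Z = −0.200 × ln(1.6891) = −0.200 × 0.52420 = -0.105 eV.

-0.105 eV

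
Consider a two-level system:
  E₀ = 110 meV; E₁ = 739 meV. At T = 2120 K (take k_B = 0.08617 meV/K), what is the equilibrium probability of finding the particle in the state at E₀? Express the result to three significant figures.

k_BT = 0.08617 × 2120 K = 182.68 meV.
Eᵢ/kT = 0.60215, 4.0453.
Z = Σ e^(−Eᵢ/kT) = e^(−0.60215) + e^(−4.0453) = 0.54763 + 0.017504 = 0.56513.
P₀ = e^(−E₀/kT) / Z = 0.54763/0.56513 = 0.969.

0.969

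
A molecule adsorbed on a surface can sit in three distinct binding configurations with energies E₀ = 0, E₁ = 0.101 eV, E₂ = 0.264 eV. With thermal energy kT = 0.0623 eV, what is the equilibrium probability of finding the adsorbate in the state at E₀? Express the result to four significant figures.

0.8250

Eᵢ/kT = 0, 1.62119, 4.23756.
Z = Σ e^(−Eᵢ/kT) = e^(−0) + e^(−1.62119) + e^(−4.23756) = 1.00000 + 0.197663 + 0.0144428 = 1.21211.
P₀ = e^(−E₀/kT) / Z = 1.00000/1.21211 = 0.8250.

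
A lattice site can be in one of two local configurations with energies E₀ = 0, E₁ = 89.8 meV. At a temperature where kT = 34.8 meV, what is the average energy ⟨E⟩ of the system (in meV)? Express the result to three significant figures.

6.32 meV

Eᵢ/kT = 0, 2.5805.
Z = Σ e^(−Eᵢ/kT) = e^(−0) + e^(−2.5805) = 1.0000 + 0.075736 = 1.0757.
⟨E⟩ = Σ Eᵢ e^(−Eᵢ/kT) / Z = (0·1.0000 + 89.8·0.075736) / 1.0757 = 6.32 meV.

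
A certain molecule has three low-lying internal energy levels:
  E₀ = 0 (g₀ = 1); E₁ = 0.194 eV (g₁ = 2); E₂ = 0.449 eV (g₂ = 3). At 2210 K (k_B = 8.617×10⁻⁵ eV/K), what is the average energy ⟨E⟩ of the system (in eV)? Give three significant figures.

k_BT = 8.617×10⁻⁵ × 2210 K = 0.19044 eV.
Eᵢ/kT = 0, 1.0187, 2.3577.
Z = Σ gᵢe^(−Eᵢ/kT) = 1·e^(−0) + 2·e^(−1.0187) + 3·e^(−2.3577) = 1.0000 + 0.72213 + 0.28391 = 2.0060.
⟨E⟩ = Σ Eᵢ gᵢe^(−Eᵢ/kT) / Z = (0·1.0000 + 0.194·0.72213 + 0.449·0.28391) / 2.0060 = 0.133 eV.

0.133 eV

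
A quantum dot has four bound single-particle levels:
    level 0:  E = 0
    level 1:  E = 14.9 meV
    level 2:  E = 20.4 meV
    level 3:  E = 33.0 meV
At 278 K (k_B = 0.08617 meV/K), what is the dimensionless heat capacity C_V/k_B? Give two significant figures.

0.23

k_BT = 0.08617 × 278 K = 23.96 meV.
Eᵢ/kT = 0, 0.6219, 0.8514, 1.377.
Z = Σ e^(−Eᵢ/kT) = e^(−0) + e^(−0.6219) + e^(−0.8514) + e^(−1.377) = 1.000 + 0.5369 + 0.4268 + 0.2523 = 2.216.
⟨E⟩ = 11.30 meV, ⟨E²⟩ = 257.9 meV².
C_V/k_B = (⟨E²⟩ − ⟨E⟩²)/(kT)² = (257.9 − 127.7)/574.1 = 0.23.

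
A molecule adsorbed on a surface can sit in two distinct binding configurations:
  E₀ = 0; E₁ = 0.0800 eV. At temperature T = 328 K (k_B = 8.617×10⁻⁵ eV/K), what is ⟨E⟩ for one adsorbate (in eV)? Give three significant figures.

k_BT = 8.617×10⁻⁵ × 328 K = 0.028264 eV.
Eᵢ/kT = 0, 2.8305.
Z = Σ e^(−Eᵢ/kT) = e^(−0) + e^(−2.8305) = 1.0000 + 0.058983 = 1.0590.
⟨E⟩ = Σ Eᵢ e^(−Eᵢ/kT) / Z = (0·1.0000 + 0.0800·0.058983) / 1.0590 = 0.00446 eV.

0.00446 eV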